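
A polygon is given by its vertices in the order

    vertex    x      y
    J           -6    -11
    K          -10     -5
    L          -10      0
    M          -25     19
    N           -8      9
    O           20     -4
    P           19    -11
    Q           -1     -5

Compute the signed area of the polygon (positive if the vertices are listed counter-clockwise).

Apply Gauss's area formula: 2A = Σ (x_i·y_{i+1} − x_{i+1}·y_i), indices taken mod 8.
Σ = (-80) + (-50) + (-190) + (-73) + (-148) + (-144) + (-106) + (-19) = -810
Signed area = Σ/2 = -405 (negative ⇒ clockwise traversal).

-405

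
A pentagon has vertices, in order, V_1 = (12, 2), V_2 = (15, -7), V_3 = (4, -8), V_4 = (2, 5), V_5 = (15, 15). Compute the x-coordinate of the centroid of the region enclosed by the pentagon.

Apply the shoelace (surveyor's) formula. First the cross-terms c_i = x_i·y_{i+1} − x_{i+1}·y_i:
  -114, -92, 36, -45, -150  ⇒  2A = -365, A = -182.5.
Then Σ (x_i + x_{i+1})·c_i = -9425, so x̄ = -9425 / (6·(-182.5)) = 1885/219.

1885/219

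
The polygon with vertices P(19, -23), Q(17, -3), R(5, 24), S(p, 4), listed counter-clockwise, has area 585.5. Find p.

-10

The doubled signed area Σ (x_i y_{i+1} − x_{i+1} y_i) is linear in p.
With p=0 it equals 701; the coefficient of p is -47 (from the two edges through S).
So -47·p + 701 = 2·585.5 = 1171 ⇒ p = -10.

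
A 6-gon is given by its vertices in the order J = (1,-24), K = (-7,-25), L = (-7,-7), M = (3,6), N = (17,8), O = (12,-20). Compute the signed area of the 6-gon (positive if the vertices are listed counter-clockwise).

Σ = (-193) + (-126) + (-21) + (-78) + (-436) + (-268) = -1122
Signed area = Σ/2 = -561 (negative ⇒ clockwise traversal).

-561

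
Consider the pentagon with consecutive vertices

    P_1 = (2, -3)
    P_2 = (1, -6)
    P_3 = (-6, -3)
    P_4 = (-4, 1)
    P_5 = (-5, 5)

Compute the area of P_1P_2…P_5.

Apply the surveyor's formula: 2A = Σ (x_i·y_{i+1} − x_{i+1}·y_i), indices taken mod 5.
Cross-terms: -9, -39, -18, -15, 5  ⇒  Σ = -76
Area = |Σ|/2 = 38.

38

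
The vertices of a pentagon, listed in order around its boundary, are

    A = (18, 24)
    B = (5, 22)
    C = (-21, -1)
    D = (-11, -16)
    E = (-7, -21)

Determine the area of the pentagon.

693.5

A→B: (18)(22) − (5)(24) = 276
B→C: (5)(-1) − (-21)(22) = 457
C→D: (-21)(-16) − (-11)(-1) = 325
D→E: (-11)(-21) − (-7)(-16) = 119
E→A: (-7)(24) − (18)(-21) = 210
Σ = 1387
Area = |Σ|/2 = 693.5.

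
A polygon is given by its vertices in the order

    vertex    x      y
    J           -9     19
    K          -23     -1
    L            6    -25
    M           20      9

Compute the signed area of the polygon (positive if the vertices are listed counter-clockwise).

1021

Apply the surveyor's formula: 2A = Σ (x_i·y_{i+1} − x_{i+1}·y_i), indices taken mod 4.
Σ = (446) + (581) + (554) + (461) = 2042
Signed area = Σ/2 = 1021 (positive ⇒ counter-clockwise traversal).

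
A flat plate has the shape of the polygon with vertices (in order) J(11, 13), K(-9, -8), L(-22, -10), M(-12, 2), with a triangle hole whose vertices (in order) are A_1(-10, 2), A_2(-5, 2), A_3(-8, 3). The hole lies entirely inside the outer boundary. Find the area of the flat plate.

Outer boundary:
Cross-terms: 29, -86, -164, -178  ⇒  Σ = -399
Area = |Σ|/2 = 199.5.
Hole:
Apply the shoelace (surveyor's) formula: 2A = Σ (x_i·y_{i+1} − x_{i+1}·y_i), indices taken mod 3.
Σ = (-10) + (1) + (14) = 5
Area = |Σ|/2 = 2.5.
Net area = 199.5 − 2.5 = 197.

197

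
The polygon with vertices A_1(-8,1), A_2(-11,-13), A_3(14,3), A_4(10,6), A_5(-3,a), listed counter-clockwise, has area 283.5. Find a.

13

Write out the shoelace sum; only the two edges meeting at A_5 involve a:
2·Area = [(10·a − (-3)·6) + ((-3)·1 − (-8)·a)] + 318
       = 18·a + 333 = 567
⇒ a = 13.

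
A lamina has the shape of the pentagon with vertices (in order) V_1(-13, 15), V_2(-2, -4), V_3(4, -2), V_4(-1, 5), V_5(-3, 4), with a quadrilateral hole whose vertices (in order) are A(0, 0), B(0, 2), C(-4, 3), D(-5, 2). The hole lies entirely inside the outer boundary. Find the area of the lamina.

Outer boundary:
Apply the shoelace formula: 2A = Σ (x_i·y_{i+1} − x_{i+1}·y_i), indices taken mod 5.
V_1→V_2: (-13)(-4) − (-2)(15) = 82
V_2→V_3: (-2)(-2) − (4)(-4) = 20
V_3→V_4: (4)(5) − (-1)(-2) = 18
V_4→V_5: (-1)(4) − (-3)(5) = 11
V_5→V_1: (-3)(15) − (-13)(4) = 7
Σ = 138
Area = |Σ|/2 = 69.
Hole:
Apply the shoelace formula: 2A = Σ (x_i·y_{i+1} − x_{i+1}·y_i), indices taken mod 4.
Σ = (0) + (8) + (7) + (0) = 15
Area = |Σ|/2 = 7.5.
Net area = 69 − 7.5 = 61.5.

61.5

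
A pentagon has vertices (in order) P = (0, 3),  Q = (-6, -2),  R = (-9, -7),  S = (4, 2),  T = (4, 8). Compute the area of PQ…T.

44

Apply the surveyor's formula: 2A = Σ (x_i·y_{i+1} − x_{i+1}·y_i), indices taken mod 5.
Σ = (18) + (24) + (10) + (24) + (12) = 88
Area = |Σ|/2 = 44.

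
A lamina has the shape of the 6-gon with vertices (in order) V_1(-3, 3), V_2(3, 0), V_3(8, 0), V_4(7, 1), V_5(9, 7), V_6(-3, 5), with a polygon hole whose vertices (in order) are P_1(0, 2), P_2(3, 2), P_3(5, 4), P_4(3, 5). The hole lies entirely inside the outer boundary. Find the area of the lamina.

Outer boundary:
Apply Gauss's area formula: 2A = Σ (x_i·y_{i+1} − x_{i+1}·y_i), indices taken mod 6.
Cross-terms: -9, 0, 8, 40, 66, 6  ⇒  Σ = 111
Area = |Σ|/2 = 55.5.
Hole:
Apply the surveyor's formula: 2A = Σ (x_i·y_{i+1} − x_{i+1}·y_i), indices taken mod 4.
Cross-terms: -6, 2, 13, 6  ⇒  Σ = 15
Area = |Σ|/2 = 7.5.
Net area = 55.5 − 7.5 = 48.

48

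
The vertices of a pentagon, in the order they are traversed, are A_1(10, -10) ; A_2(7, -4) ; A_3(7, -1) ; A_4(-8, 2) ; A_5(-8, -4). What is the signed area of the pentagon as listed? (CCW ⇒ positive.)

112.5

Σ = (30) + (21) + (6) + (48) + (120) = 225
Signed area = Σ/2 = 112.5 (positive ⇒ counter-clockwise traversal).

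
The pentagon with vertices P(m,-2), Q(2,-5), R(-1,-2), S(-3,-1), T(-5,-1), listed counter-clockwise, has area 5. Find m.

Write out the shoelace sum; only the two edges meeting at P involve m:
2·Area = [((-5)·(-2) − m·(-1)) + (m·(-5) − 2·(-2))] + -16
       = -4·m + -2 = 10
⇒ m = -3.

-3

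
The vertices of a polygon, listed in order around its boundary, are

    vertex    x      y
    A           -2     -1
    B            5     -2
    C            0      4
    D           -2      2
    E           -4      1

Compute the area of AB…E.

Apply Gauss's area formula: 2A = Σ (x_i·y_{i+1} − x_{i+1}·y_i), indices taken mod 5.
A→B: (-2)(-2) − (5)(-1) = 9
B→C: (5)(4) − (0)(-2) = 20
C→D: (0)(2) − (-2)(4) = 8
D→E: (-2)(1) − (-4)(2) = 6
E→A: (-4)(-1) − (-2)(1) = 6
Σ = 49
Area = |Σ|/2 = 24.5.

24.5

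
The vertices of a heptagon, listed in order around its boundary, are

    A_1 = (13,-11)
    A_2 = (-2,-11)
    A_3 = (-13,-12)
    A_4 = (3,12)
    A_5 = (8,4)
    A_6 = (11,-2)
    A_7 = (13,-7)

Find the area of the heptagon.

325.5

Apply the shoelace (surveyor's) formula: 2A = Σ (x_i·y_{i+1} − x_{i+1}·y_i), indices taken mod 7.
Cross-terms: -165, -119, -120, -84, -60, -51, -52  ⇒  Σ = -651
Area = |Σ|/2 = 325.5.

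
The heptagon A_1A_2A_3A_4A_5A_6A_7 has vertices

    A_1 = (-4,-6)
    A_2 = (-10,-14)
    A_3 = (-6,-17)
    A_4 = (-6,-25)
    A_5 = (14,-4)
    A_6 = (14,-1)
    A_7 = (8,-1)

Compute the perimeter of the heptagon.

|A_1A_2| = √((-6)² + (-8)²) = √100 = 10
|A_2A_3| = √((4)² + (-3)²) = √25 = 5
|A_3A_4| = √((0)² + (-8)²) = √64 = 8
|A_4A_5| = √((20)² + (21)²) = √841 = 29
|A_5A_6| = √((0)² + (3)²) = √9 = 3
|A_6A_7| = √((-6)² + (0)²) = √36 = 6
|A_7A_1| = √((-12)² + (-5)²) = √169 = 13
Perimeter = 10 + 5 + 8 + 29 + 3 + 6 + 13 = 74.

74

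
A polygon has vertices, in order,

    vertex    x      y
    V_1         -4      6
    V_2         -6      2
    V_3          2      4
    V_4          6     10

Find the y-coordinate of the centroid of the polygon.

152/27

Apply the shoelace formula. First the cross-terms c_i = x_i·y_{i+1} − x_{i+1}·y_i:
  28, -28, -4, 76  ⇒  2A = 72, A = 36.
Then Σ (y_i + y_{i+1})·c_i = 1216, so ȳ = 1216 / (6·36) = 152/27.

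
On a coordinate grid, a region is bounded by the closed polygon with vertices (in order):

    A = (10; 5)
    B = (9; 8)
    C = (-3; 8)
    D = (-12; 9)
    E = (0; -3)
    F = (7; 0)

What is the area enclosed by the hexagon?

146

Apply Gauss's area formula: 2A = Σ (x_i·y_{i+1} − x_{i+1}·y_i), indices taken mod 6.
Σ = (35) + (96) + (69) + (36) + (21) + (35) = 292
Area = |Σ|/2 = 146.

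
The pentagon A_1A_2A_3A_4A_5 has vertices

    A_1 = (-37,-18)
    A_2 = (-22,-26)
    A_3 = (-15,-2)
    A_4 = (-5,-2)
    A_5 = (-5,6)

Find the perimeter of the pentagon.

100

|A_1A_2| = √((15)² + (-8)²) = √289 = 17
|A_2A_3| = √((7)² + (24)²) = √625 = 25
|A_3A_4| = √((10)² + (0)²) = √100 = 10
|A_4A_5| = √((0)² + (8)²) = √64 = 8
|A_5A_1| = √((-32)² + (-24)²) = √1600 = 40
Perimeter = 17 + 25 + 10 + 8 + 40 = 100.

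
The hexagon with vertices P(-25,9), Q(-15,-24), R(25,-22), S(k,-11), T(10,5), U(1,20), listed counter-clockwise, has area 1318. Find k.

16

Write out the shoelace sum; only the two edges meeting at S involve k:
2·Area = [(25·(-11) − k·(-22)) + (k·5 − 10·(-11))] + 2369
       = 27·k + 2204 = 2636
⇒ k = 16.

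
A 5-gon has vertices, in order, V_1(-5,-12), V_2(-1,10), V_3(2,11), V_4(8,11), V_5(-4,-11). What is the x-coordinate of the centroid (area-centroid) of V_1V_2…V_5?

Apply the shoelace (surveyor's) formula. First the cross-terms c_i = x_i·y_{i+1} − x_{i+1}·y_i:
  -62, -31, -66, -44, -7  ⇒  2A = -210, A = -105.
Then Σ (x_i + x_{i+1})·c_i = -432, so x̄ = -432 / (6·(-105)) = 24/35.

24/35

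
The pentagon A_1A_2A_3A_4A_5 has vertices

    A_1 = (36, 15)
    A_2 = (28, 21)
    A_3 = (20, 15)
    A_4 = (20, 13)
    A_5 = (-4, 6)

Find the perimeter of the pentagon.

88

|A_1A_2| = √((-8)² + (6)²) = √100 = 10
|A_2A_3| = √((-8)² + (-6)²) = √100 = 10
|A_3A_4| = √((0)² + (-2)²) = √4 = 2
|A_4A_5| = √((-24)² + (-7)²) = √625 = 25
|A_5A_1| = √((40)² + (9)²) = √1681 = 41
Perimeter = 10 + 10 + 2 + 25 + 41 = 88.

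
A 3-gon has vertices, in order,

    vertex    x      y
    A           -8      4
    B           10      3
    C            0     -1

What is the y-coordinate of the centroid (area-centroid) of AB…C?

Apply the surveyor's formula. First the cross-terms c_i = x_i·y_{i+1} − x_{i+1}·y_i:
  -64, -10, -8  ⇒  2A = -82, A = -41.
Then Σ (y_i + y_{i+1})·c_i = -492, so ȳ = -492 / (6·(-41)) = 2.

2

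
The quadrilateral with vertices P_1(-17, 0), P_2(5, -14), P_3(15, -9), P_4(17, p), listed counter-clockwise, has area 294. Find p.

The doubled signed area Σ (x_i y_{i+1} − x_{i+1} y_i) is linear in p.
With p=0 it equals 556; the coefficient of p is 32 (from the two edges through P_4).
So 32·p + 556 = 2·294 = 588 ⇒ p = 1.

1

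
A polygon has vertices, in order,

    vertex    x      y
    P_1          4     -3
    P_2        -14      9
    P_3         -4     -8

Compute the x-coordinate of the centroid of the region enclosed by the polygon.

Apply the surveyor's formula. First the cross-terms c_i = x_i·y_{i+1} − x_{i+1}·y_i:
  -6, 148, 44  ⇒  2A = 186, A = 93.
Then Σ (x_i + x_{i+1})·c_i = -2604, so x̄ = -2604 / (6·93) = -14/3.

-14/3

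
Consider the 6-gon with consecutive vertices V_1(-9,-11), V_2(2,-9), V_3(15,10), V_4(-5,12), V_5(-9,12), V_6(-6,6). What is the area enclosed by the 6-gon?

337

Cross-terms: 103, 155, 230, 48, 18, 120  ⇒  Σ = 674
Area = |Σ|/2 = 337.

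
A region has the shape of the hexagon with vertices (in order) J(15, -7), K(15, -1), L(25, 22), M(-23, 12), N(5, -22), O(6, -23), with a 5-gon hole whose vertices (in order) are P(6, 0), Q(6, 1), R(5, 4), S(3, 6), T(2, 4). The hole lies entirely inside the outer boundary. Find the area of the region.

999

Outer boundary:
Apply the surveyor's formula: 2A = Σ (x_i·y_{i+1} − x_{i+1}·y_i), indices taken mod 6.
J→K: (15)(-1) − (15)(-7) = 90
K→L: (15)(22) − (25)(-1) = 355
L→M: (25)(12) − (-23)(22) = 806
M→N: (-23)(-22) − (5)(12) = 446
N→O: (5)(-23) − (6)(-22) = 17
O→J: (6)(-7) − (15)(-23) = 303
Σ = 2017
Area = |Σ|/2 = 1008.5.
Hole:
Apply the shoelace (surveyor's) formula: 2A = Σ (x_i·y_{i+1} − x_{i+1}·y_i), indices taken mod 5.
Σ = (6) + (19) + (18) + (0) + (-24) = 19
Area = |Σ|/2 = 9.5.
Net area = 1008.5 − 9.5 = 999.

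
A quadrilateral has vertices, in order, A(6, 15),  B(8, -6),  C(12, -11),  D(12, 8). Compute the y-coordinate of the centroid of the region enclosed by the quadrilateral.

Apply the shoelace (surveyor's) formula. First the cross-terms c_i = x_i·y_{i+1} − x_{i+1}·y_i:
  -156, -16, 228, 132  ⇒  2A = 188, A = 94.
Then Σ (y_i + y_{i+1})·c_i = 1220, so ȳ = 1220 / (6·94) = 305/141.

305/141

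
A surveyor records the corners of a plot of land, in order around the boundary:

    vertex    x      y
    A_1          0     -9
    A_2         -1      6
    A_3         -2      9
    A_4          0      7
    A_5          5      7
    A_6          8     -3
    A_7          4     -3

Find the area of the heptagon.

87

Apply the shoelace formula: 2A = Σ (x_i·y_{i+1} − x_{i+1}·y_i), indices taken mod 7.
A_1→A_2: (0)(6) − (-1)(-9) = -9
A_2→A_3: (-1)(9) − (-2)(6) = 3
A_3→A_4: (-2)(7) − (0)(9) = -14
A_4→A_5: (0)(7) − (5)(7) = -35
A_5→A_6: (5)(-3) − (8)(7) = -71
A_6→A_7: (8)(-3) − (4)(-3) = -12
A_7→A_1: (4)(-9) − (0)(-3) = -36
Σ = -174
Area = |Σ|/2 = 87.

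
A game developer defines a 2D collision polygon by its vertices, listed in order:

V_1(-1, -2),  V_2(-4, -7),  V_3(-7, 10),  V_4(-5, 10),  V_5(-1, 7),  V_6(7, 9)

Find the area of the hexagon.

Σ = (-1) + (-89) + (-20) + (-25) + (-58) + (-5) = -198
Area = |Σ|/2 = 99.

99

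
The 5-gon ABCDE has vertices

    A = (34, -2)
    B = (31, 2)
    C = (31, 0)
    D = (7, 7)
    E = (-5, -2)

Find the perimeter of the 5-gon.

|AB| = √((-3)² + (4)²) = √25 = 5
|BC| = √((0)² + (-2)²) = √4 = 2
|CD| = √((-24)² + (7)²) = √625 = 25
|DE| = √((-12)² + (-9)²) = √225 = 15
|EA| = √((39)² + (0)²) = √1521 = 39
Perimeter = 5 + 2 + 25 + 15 + 39 = 86.

86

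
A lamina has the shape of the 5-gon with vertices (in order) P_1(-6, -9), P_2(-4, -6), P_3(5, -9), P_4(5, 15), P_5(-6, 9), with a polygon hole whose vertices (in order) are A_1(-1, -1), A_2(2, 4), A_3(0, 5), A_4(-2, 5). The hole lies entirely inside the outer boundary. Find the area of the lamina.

Outer boundary:
Cross-terms: 0, 66, 120, 135, 108  ⇒  Σ = 429
Area = |Σ|/2 = 214.5.
Hole:
Apply Gauss's area formula: 2A = Σ (x_i·y_{i+1} − x_{i+1}·y_i), indices taken mod 4.
Cross-terms: -2, 10, 10, 7  ⇒  Σ = 25
Area = |Σ|/2 = 12.5.
Net area = 214.5 − 12.5 = 202.

202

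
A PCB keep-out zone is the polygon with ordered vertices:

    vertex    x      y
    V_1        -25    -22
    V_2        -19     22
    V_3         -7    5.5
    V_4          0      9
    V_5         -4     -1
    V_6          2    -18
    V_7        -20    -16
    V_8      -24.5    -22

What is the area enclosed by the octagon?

Cross-terms: -968, 49.5, -63, 36, 74, -392, 48, -11  ⇒  Σ = -1226.5
Area = |Σ|/2 = 613.25.

613.25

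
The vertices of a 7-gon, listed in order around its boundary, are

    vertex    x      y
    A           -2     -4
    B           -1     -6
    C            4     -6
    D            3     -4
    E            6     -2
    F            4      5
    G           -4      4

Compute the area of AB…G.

78

Apply Gauss's area formula: 2A = Σ (x_i·y_{i+1} − x_{i+1}·y_i), indices taken mod 7.
Cross-terms: 8, 30, 2, 18, 38, 36, 24  ⇒  Σ = 156
Area = |Σ|/2 = 78.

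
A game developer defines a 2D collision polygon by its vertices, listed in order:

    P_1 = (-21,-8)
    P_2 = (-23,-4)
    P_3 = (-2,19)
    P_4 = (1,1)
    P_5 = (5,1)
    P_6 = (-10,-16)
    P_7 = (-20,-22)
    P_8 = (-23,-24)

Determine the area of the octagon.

543

Apply the shoelace (surveyor's) formula: 2A = Σ (x_i·y_{i+1} − x_{i+1}·y_i), indices taken mod 8.
Cross-terms: -100, -445, -21, -4, -70, -100, -26, -320  ⇒  Σ = -1086
Area = |Σ|/2 = 543.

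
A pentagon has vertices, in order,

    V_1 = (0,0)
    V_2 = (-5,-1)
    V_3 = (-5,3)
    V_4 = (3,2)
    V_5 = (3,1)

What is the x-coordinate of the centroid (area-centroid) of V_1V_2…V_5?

Apply the shoelace (surveyor's) formula. First the cross-terms c_i = x_i·y_{i+1} − x_{i+1}·y_i:
  0, -20, -19, -3, 0  ⇒  2A = -42, A = -21.
Then Σ (x_i + x_{i+1})·c_i = 220, so x̄ = 220 / (6·(-21)) = -110/63.

-110/63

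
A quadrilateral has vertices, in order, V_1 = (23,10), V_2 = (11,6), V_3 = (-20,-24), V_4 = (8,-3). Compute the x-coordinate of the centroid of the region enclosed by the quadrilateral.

427/95

Apply the shoelace (surveyor's) formula. First the cross-terms c_i = x_i·y_{i+1} − x_{i+1}·y_i:
  28, -144, 252, 149  ⇒  2A = 285, A = 142.5.
Then Σ (x_i + x_{i+1})·c_i = 3843, so x̄ = 3843 / (6·142.5) = 427/95.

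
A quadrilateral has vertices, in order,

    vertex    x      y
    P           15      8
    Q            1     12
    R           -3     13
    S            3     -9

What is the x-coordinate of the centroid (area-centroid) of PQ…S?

Apply Gauss's area formula. First the cross-terms c_i = x_i·y_{i+1} − x_{i+1}·y_i:
  172, 49, -12, 159  ⇒  2A = 368, A = 184.
Then Σ (x_i + x_{i+1})·c_i = 5516, so x̄ = 5516 / (6·184) = 1379/276.

1379/276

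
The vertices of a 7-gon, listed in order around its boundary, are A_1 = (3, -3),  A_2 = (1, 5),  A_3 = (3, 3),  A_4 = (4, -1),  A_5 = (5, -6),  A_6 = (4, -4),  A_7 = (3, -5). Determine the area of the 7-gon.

Apply the surveyor's formula: 2A = Σ (x_i·y_{i+1} − x_{i+1}·y_i), indices taken mod 7.
Σ = (18) + (-12) + (-15) + (-19) + (4) + (-8) + (6) = -26
Area = |Σ|/2 = 13.

13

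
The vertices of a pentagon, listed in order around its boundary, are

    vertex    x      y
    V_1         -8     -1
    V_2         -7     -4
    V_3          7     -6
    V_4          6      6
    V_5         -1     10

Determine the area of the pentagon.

Apply the shoelace (surveyor's) formula: 2A = Σ (x_i·y_{i+1} − x_{i+1}·y_i), indices taken mod 5.
Σ = (25) + (70) + (78) + (66) + (81) = 320
Area = |Σ|/2 = 160.

160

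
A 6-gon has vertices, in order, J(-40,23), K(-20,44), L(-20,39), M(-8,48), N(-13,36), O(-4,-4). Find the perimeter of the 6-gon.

148

|JK| = √((20)² + (21)²) = √841 = 29
|KL| = √((0)² + (-5)²) = √25 = 5
|LM| = √((12)² + (9)²) = √225 = 15
|MN| = √((-5)² + (-12)²) = √169 = 13
|NO| = √((9)² + (-40)²) = √1681 = 41
|OJ| = √((-36)² + (27)²) = √2025 = 45
Perimeter = 29 + 5 + 15 + 13 + 41 + 45 = 148.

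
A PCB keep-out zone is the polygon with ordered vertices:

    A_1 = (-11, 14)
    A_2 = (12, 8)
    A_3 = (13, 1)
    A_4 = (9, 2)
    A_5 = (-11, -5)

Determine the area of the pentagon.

281.5

Apply the shoelace (surveyor's) formula: 2A = Σ (x_i·y_{i+1} − x_{i+1}·y_i), indices taken mod 5.
Σ = (-256) + (-92) + (17) + (-23) + (-209) = -563
Area = |Σ|/2 = 281.5.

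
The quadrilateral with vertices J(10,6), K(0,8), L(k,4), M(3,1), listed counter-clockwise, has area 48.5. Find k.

-3

Write out the shoelace sum; only the two edges meeting at L involve k:
2·Area = [(0·4 − k·8) + (k·1 − 3·4)] + 88
       = -7·k + 76 = 97
⇒ k = -3.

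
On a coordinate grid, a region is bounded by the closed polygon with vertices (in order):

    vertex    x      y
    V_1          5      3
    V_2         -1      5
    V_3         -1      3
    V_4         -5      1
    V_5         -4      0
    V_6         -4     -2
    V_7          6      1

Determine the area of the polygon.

38.5

V_1→V_2: (5)(5) − (-1)(3) = 28
V_2→V_3: (-1)(3) − (-1)(5) = 2
V_3→V_4: (-1)(1) − (-5)(3) = 14
V_4→V_5: (-5)(0) − (-4)(1) = 4
V_5→V_6: (-4)(-2) − (-4)(0) = 8
V_6→V_7: (-4)(1) − (6)(-2) = 8
V_7→V_1: (6)(3) − (5)(1) = 13
Σ = 77
Area = |Σ|/2 = 38.5.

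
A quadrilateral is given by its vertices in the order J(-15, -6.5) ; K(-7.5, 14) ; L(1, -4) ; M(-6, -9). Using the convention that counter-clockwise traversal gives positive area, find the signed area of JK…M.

-185.875

Apply the surveyor's formula: 2A = Σ (x_i·y_{i+1} − x_{i+1}·y_i), indices taken mod 4.
Cross-terms: -258.75, 16, -33, -96  ⇒  Σ = -371.75
Signed area = Σ/2 = -185.875 (negative ⇒ clockwise traversal).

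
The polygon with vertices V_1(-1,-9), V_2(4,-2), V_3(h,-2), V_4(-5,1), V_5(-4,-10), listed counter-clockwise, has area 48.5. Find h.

-1

Write out the shoelace sum; only the two edges meeting at V_3 involve h:
2·Area = [(4·(-2) − h·(-2)) + (h·1 − (-5)·(-2))] + 118
       = 3·h + 100 = 97
⇒ h = -1.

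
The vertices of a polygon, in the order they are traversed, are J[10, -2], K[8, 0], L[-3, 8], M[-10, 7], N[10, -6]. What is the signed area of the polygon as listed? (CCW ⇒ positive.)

84.5

Σ = (16) + (64) + (59) + (-10) + (40) = 169
Signed area = Σ/2 = 84.5 (positive ⇒ counter-clockwise traversal).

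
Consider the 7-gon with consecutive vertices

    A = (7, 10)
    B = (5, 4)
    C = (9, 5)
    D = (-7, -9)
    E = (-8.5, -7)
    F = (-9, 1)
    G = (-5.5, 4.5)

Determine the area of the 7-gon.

149.75

Apply the shoelace (surveyor's) formula: 2A = Σ (x_i·y_{i+1} − x_{i+1}·y_i), indices taken mod 7.
A→B: (7)(4) − (5)(10) = -22
B→C: (5)(5) − (9)(4) = -11
C→D: (9)(-9) − (-7)(5) = -46
D→E: (-7)(-7) − (-8.5)(-9) = -27.5
E→F: (-8.5)(1) − (-9)(-7) = -71.5
F→G: (-9)(4.5) − (-5.5)(1) = -35
G→A: (-5.5)(10) − (7)(4.5) = -86.5
Σ = -299.5
Area = |Σ|/2 = 149.75.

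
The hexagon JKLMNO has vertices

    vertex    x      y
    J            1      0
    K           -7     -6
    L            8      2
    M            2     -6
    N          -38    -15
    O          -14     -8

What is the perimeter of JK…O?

|JK| = √((-8)² + (-6)²) = √100 = 10
|KL| = √((15)² + (8)²) = √289 = 17
|LM| = √((-6)² + (-8)²) = √100 = 10
|MN| = √((-40)² + (-9)²) = √1681 = 41
|NO| = √((24)² + (7)²) = √625 = 25
|OJ| = √((15)² + (8)²) = √289 = 17
Perimeter = 10 + 17 + 10 + 41 + 25 + 17 = 120.

120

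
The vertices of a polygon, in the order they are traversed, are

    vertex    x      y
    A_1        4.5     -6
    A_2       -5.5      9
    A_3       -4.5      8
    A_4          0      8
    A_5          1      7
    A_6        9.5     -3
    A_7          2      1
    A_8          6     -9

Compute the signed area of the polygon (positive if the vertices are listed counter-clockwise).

-56.75

Apply Gauss's area formula: 2A = Σ (x_i·y_{i+1} − x_{i+1}·y_i), indices taken mod 8.
A_1→A_2: (4.5)(9) − (-5.5)(-6) = 7.5
A_2→A_3: (-5.5)(8) − (-4.5)(9) = -3.5
A_3→A_4: (-4.5)(8) − (0)(8) = -36
A_4→A_5: (0)(7) − (1)(8) = -8
A_5→A_6: (1)(-3) − (9.5)(7) = -69.5
A_6→A_7: (9.5)(1) − (2)(-3) = 15.5
A_7→A_8: (2)(-9) − (6)(1) = -24
A_8→A_1: (6)(-6) − (4.5)(-9) = 4.5
Σ = -113.5
Signed area = Σ/2 = -56.75 (negative ⇒ clockwise traversal).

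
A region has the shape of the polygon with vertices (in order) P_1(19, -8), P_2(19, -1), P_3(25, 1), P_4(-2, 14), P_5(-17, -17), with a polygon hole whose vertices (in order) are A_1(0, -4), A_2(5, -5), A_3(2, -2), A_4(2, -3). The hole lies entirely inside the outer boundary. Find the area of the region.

625

Outer boundary:
Apply Gauss's area formula: 2A = Σ (x_i·y_{i+1} − x_{i+1}·y_i), indices taken mod 5.
Σ = (133) + (44) + (352) + (272) + (459) = 1260
Area = |Σ|/2 = 630.
Hole:
Apply the surveyor's formula: 2A = Σ (x_i·y_{i+1} − x_{i+1}·y_i), indices taken mod 4.
A_1→A_2: (0)(-5) − (5)(-4) = 20
A_2→A_3: (5)(-2) − (2)(-5) = 0
A_3→A_4: (2)(-3) − (2)(-2) = -2
A_4→A_1: (2)(-4) − (0)(-3) = -8
Σ = 10
Area = |Σ|/2 = 5.
Net area = 630 − 5 = 625.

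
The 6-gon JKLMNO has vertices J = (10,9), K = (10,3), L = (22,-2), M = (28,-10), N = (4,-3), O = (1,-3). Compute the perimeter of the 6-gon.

|JK| = √((0)² + (-6)²) = √36 = 6
|KL| = √((12)² + (-5)²) = √169 = 13
|LM| = √((6)² + (-8)²) = √100 = 10
|MN| = √((-24)² + (7)²) = √625 = 25
|NO| = √((-3)² + (0)²) = √9 = 3
|OJ| = √((9)² + (12)²) = √225 = 15
Perimeter = 6 + 13 + 10 + 25 + 3 + 15 = 72.

72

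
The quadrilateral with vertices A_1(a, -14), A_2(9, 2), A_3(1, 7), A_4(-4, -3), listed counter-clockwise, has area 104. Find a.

The doubled signed area Σ (x_i y_{i+1} − x_{i+1} y_i) is linear in a.
With a=0 it equals 268; the coefficient of a is 5 (from the two edges through A_1).
So 5·a + 268 = 2·104 = 208 ⇒ a = -12.

-12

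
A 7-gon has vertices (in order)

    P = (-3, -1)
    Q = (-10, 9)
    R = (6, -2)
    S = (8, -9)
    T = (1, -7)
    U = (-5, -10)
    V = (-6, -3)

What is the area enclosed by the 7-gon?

124.5

Apply the surveyor's formula: 2A = Σ (x_i·y_{i+1} − x_{i+1}·y_i), indices taken mod 7.
Σ = (-37) + (-34) + (-38) + (-47) + (-45) + (-45) + (-3) = -249
Area = |Σ|/2 = 124.5.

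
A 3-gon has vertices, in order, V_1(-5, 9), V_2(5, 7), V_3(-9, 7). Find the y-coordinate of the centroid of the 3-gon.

23/3

Apply the shoelace formula. First the cross-terms c_i = x_i·y_{i+1} − x_{i+1}·y_i:
  -80, 98, -46  ⇒  2A = -28, A = -14.
Then Σ (y_i + y_{i+1})·c_i = -644, so ȳ = -644 / (6·(-14)) = 23/3.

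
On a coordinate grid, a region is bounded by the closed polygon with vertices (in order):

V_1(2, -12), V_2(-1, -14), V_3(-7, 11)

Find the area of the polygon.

Σ = (-40) + (-109) + (62) = -87
Area = |Σ|/2 = 43.5.

43.5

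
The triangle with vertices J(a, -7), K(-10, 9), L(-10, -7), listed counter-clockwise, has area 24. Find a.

The doubled signed area Σ (x_i y_{i+1} − x_{i+1} y_i) is linear in a.
With a=0 it equals 160; the coefficient of a is 16 (from the two edges through J).
So 16·a + 160 = 2·24 = 48 ⇒ a = -7.

-7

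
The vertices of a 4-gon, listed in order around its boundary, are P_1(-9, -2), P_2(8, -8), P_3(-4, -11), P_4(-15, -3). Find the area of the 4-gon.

Σ = (88) + (-120) + (-153) + (3) = -182
Area = |Σ|/2 = 91.

91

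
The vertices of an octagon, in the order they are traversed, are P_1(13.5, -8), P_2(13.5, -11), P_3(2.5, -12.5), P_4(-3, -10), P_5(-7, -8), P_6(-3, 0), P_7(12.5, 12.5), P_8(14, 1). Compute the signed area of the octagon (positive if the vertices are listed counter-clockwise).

-319.875

Apply the surveyor's formula: 2A = Σ (x_i·y_{i+1} − x_{i+1}·y_i), indices taken mod 8.
Σ = (-40.5) + (-141.25) + (-62.5) + (-46) + (-24) + (-37.5) + (-162.5) + (-125.5) = -639.75
Signed area = Σ/2 = -319.875 (negative ⇒ clockwise traversal).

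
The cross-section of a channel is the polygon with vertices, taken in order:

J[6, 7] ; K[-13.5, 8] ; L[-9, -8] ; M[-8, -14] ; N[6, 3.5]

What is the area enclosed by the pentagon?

Apply the shoelace (surveyor's) formula: 2A = Σ (x_i·y_{i+1} − x_{i+1}·y_i), indices taken mod 5.
J→K: (6)(8) − (-13.5)(7) = 142.5
K→L: (-13.5)(-8) − (-9)(8) = 180
L→M: (-9)(-14) − (-8)(-8) = 62
M→N: (-8)(3.5) − (6)(-14) = 56
N→J: (6)(7) − (6)(3.5) = 21
Σ = 461.5
Area = |Σ|/2 = 230.75.

230.75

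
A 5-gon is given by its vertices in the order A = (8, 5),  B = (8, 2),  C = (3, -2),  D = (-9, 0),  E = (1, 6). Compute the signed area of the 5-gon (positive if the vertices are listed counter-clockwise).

Σ = (-24) + (-22) + (-18) + (-54) + (-43) = -161
Signed area = Σ/2 = -80.5 (negative ⇒ clockwise traversal).

-80.5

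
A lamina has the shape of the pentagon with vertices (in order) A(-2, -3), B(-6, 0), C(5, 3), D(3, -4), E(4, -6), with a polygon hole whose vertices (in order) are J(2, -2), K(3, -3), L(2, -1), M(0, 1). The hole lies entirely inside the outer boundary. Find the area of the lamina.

Outer boundary:
A→B: (-2)(0) − (-6)(-3) = -18
B→C: (-6)(3) − (5)(0) = -18
C→D: (5)(-4) − (3)(3) = -29
D→E: (3)(-6) − (4)(-4) = -2
E→A: (4)(-3) − (-2)(-6) = -24
Σ = -91
Area = |Σ|/2 = 45.5.
Hole:
Apply Gauss's area formula: 2A = Σ (x_i·y_{i+1} − x_{i+1}·y_i), indices taken mod 4.
J→K: (2)(-3) − (3)(-2) = 0
K→L: (3)(-1) − (2)(-3) = 3
L→M: (2)(1) − (0)(-1) = 2
M→J: (0)(-2) − (2)(1) = -2
Σ = 3
Area = |Σ|/2 = 1.5.
Net area = 45.5 − 1.5 = 44.

44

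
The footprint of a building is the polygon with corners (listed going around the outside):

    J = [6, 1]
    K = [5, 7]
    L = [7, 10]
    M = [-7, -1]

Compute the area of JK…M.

Σ = (37) + (1) + (63) + (-1) = 100
Area = |Σ|/2 = 50.

50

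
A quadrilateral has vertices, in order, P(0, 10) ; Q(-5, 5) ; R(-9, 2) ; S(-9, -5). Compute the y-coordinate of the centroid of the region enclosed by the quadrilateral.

Apply the shoelace (surveyor's) formula. First the cross-terms c_i = x_i·y_{i+1} − x_{i+1}·y_i:
  50, 35, 63, -90  ⇒  2A = 58, A = 29.
Then Σ (y_i + y_{i+1})·c_i = 356, so ȳ = 356 / (6·29) = 178/87.

178/87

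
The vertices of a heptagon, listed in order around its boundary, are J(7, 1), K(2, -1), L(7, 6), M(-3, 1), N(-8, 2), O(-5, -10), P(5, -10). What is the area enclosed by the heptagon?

Apply Gauss's area formula: 2A = Σ (x_i·y_{i+1} − x_{i+1}·y_i), indices taken mod 7.
J→K: (7)(-1) − (2)(1) = -9
K→L: (2)(6) − (7)(-1) = 19
L→M: (7)(1) − (-3)(6) = 25
M→N: (-3)(2) − (-8)(1) = 2
N→O: (-8)(-10) − (-5)(2) = 90
O→P: (-5)(-10) − (5)(-10) = 100
P→J: (5)(1) − (7)(-10) = 75
Σ = 302
Area = |Σ|/2 = 151.

151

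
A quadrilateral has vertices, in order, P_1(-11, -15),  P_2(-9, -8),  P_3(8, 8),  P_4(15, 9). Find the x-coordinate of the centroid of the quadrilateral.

Apply the shoelace formula. First the cross-terms c_i = x_i·y_{i+1} − x_{i+1}·y_i:
  -47, -8, -48, -126  ⇒  2A = -229, A = -114.5.
Then Σ (x_i + x_{i+1})·c_i = -660, so x̄ = -660 / (6·(-114.5)) = 220/229.

220/229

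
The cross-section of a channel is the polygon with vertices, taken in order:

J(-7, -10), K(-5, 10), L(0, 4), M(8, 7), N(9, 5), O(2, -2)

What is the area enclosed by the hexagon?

128.5

Σ = (-120) + (-20) + (-32) + (-23) + (-28) + (-34) = -257
Area = |Σ|/2 = 128.5.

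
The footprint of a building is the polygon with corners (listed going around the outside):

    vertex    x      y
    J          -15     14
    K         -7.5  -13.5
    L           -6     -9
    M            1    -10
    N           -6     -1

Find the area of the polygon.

Σ = (307.5) + (-13.5) + (69) + (-61) + (-99) = 203
Area = |Σ|/2 = 101.5.

101.5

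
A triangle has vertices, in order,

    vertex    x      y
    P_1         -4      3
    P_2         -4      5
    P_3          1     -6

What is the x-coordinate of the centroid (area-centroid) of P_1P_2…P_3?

-7/3

Apply the shoelace (surveyor's) formula. First the cross-terms c_i = x_i·y_{i+1} − x_{i+1}·y_i:
  -8, 19, -21  ⇒  2A = -10, A = -5.
Then Σ (x_i + x_{i+1})·c_i = 70, so x̄ = 70 / (6·(-5)) = -7/3.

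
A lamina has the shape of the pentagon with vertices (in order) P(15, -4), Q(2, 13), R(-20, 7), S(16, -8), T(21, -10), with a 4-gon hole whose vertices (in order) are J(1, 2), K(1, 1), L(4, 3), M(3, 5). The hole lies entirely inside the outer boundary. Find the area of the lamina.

Outer boundary:
P→Q: (15)(13) − (2)(-4) = 203
Q→R: (2)(7) − (-20)(13) = 274
R→S: (-20)(-8) − (16)(7) = 48
S→T: (16)(-10) − (21)(-8) = 8
T→P: (21)(-4) − (15)(-10) = 66
Σ = 599
Area = |Σ|/2 = 299.5.
Hole:
J→K: (1)(1) − (1)(2) = -1
K→L: (1)(3) − (4)(1) = -1
L→M: (4)(5) − (3)(3) = 11
M→J: (3)(2) − (1)(5) = 1
Σ = 10
Area = |Σ|/2 = 5.
Net area = 299.5 − 5 = 294.5.

294.5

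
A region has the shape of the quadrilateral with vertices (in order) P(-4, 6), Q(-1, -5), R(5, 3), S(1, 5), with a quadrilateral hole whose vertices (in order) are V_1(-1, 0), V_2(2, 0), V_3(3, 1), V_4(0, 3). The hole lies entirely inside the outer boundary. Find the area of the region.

41

Outer boundary:
Σ = (26) + (22) + (22) + (26) = 96
Area = |Σ|/2 = 48.
Hole:
Apply the surveyor's formula: 2A = Σ (x_i·y_{i+1} − x_{i+1}·y_i), indices taken mod 4.
Σ = (0) + (2) + (9) + (3) = 14
Area = |Σ|/2 = 7.
Net area = 48 − 7 = 41.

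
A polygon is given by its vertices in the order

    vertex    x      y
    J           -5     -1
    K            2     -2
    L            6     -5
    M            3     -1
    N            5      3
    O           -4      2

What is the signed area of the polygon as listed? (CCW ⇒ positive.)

Σ = (12) + (2) + (9) + (14) + (22) + (14) = 73
Signed area = Σ/2 = 36.5 (positive ⇒ counter-clockwise traversal).

36.5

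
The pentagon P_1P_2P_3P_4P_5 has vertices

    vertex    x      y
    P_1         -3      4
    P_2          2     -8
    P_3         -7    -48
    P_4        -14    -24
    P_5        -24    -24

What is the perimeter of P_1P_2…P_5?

124

|P_1P_2| = √((5)² + (-12)²) = √169 = 13
|P_2P_3| = √((-9)² + (-40)²) = √1681 = 41
|P_3P_4| = √((-7)² + (24)²) = √625 = 25
|P_4P_5| = √((-10)² + (0)²) = √100 = 10
|P_5P_1| = √((21)² + (28)²) = √1225 = 35
Perimeter = 13 + 41 + 25 + 10 + 35 = 124.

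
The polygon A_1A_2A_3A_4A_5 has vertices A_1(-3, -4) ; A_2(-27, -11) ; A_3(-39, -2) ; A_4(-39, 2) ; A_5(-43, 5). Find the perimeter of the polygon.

90

|A_1A_2| = √((-24)² + (-7)²) = √625 = 25
|A_2A_3| = √((-12)² + (9)²) = √225 = 15
|A_3A_4| = √((0)² + (4)²) = √16 = 4
|A_4A_5| = √((-4)² + (3)²) = √25 = 5
|A_5A_1| = √((40)² + (-9)²) = √1681 = 41
Perimeter = 25 + 15 + 4 + 5 + 41 = 90.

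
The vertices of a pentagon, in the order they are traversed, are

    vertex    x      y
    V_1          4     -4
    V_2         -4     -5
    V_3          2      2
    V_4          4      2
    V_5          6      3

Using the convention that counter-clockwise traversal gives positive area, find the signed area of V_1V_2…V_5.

-37

Apply the surveyor's formula: 2A = Σ (x_i·y_{i+1} − x_{i+1}·y_i), indices taken mod 5.
V_1→V_2: (4)(-5) − (-4)(-4) = -36
V_2→V_3: (-4)(2) − (2)(-5) = 2
V_3→V_4: (2)(2) − (4)(2) = -4
V_4→V_5: (4)(3) − (6)(2) = 0
V_5→V_1: (6)(-4) − (4)(3) = -36
Σ = -74
Signed area = Σ/2 = -37 (negative ⇒ clockwise traversal).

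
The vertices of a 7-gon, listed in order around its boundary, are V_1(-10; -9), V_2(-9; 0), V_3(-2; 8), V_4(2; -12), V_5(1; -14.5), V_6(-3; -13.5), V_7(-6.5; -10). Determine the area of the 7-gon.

159.125

Cross-terms: -81, -72, 8, -17, -57, -57.75, -41.5  ⇒  Σ = -318.25
Area = |Σ|/2 = 159.125.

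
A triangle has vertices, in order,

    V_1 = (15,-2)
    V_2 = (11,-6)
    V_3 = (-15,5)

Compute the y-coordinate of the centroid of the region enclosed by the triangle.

-1

Apply Gauss's area formula. First the cross-terms c_i = x_i·y_{i+1} − x_{i+1}·y_i:
  -68, -35, -45  ⇒  2A = -148, A = -74.
Then Σ (y_i + y_{i+1})·c_i = 444, so ȳ = 444 / (6·(-74)) = -1.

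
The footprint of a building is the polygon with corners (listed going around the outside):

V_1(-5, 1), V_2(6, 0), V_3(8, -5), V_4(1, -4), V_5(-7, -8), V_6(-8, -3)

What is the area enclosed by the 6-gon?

Σ = (-6) + (-30) + (-27) + (-36) + (-43) + (-23) = -165
Area = |Σ|/2 = 82.5.

82.5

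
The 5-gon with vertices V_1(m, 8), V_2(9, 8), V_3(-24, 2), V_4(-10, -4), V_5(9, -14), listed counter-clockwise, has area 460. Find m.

Write out the shoelace sum; only the two edges meeting at V_1 involve m:
2·Area = [(9·8 − m·(-14)) + (m·8 − 9·8)] + 502
       = 22·m + 502 = 920
⇒ m = 19.

19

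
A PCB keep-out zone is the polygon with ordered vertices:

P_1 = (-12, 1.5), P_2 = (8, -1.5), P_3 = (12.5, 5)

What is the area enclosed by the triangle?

Cross-terms: 6, 58.75, 78.75  ⇒  Σ = 143.5
Area = |Σ|/2 = 71.75.

71.75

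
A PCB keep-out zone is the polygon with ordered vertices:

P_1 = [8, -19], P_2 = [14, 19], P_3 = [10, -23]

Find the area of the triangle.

50

Apply the surveyor's formula: 2A = Σ (x_i·y_{i+1} − x_{i+1}·y_i), indices taken mod 3.
P_1→P_2: (8)(19) − (14)(-19) = 418
P_2→P_3: (14)(-23) − (10)(19) = -512
P_3→P_1: (10)(-19) − (8)(-23) = -6
Σ = -100
Area = |Σ|/2 = 50.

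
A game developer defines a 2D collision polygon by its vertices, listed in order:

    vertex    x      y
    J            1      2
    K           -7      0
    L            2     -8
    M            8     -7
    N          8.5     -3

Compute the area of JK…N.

87.75

Σ = (14) + (56) + (50) + (35.5) + (20) = 175.5
Area = |Σ|/2 = 87.75.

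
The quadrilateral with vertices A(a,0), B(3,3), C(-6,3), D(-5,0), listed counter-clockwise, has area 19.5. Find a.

-1

The doubled signed area Σ (x_i y_{i+1} − x_{i+1} y_i) is linear in a.
With a=0 it equals 42; the coefficient of a is 3 (from the two edges through A).
So 3·a + 42 = 2·19.5 = 39 ⇒ a = -1.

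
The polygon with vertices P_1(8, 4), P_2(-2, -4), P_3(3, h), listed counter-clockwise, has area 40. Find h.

-8

The doubled signed area Σ (x_i y_{i+1} − x_{i+1} y_i) is linear in h.
With h=0 it equals 0; the coefficient of h is -10 (from the two edges through P_3).
So -10·h + 0 = 2·40 = 80 ⇒ h = -8.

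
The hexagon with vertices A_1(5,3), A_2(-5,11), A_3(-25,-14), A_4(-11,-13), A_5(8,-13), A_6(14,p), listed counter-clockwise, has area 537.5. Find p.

6

Write out the shoelace sum; only the two edges meeting at A_6 involve p:
2·Area = [(8·p − 14·(-13)) + (14·3 − 5·p)] + 833
       = 3·p + 1057 = 1075
⇒ p = 6.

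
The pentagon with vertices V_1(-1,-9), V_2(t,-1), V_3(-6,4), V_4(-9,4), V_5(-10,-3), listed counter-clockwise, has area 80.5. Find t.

0

Write out the shoelace sum; only the two edges meeting at V_2 involve t:
2·Area = [((-1)·(-1) − t·(-9)) + (t·4 − (-6)·(-1))] + 166
       = 13·t + 161 = 161
⇒ t = 0.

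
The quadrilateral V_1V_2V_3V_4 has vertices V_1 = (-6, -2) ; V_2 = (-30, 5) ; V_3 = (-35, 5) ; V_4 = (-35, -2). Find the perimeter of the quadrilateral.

66

|V_1V_2| = √((-24)² + (7)²) = √625 = 25
|V_2V_3| = √((-5)² + (0)²) = √25 = 5
|V_3V_4| = √((0)² + (-7)²) = √49 = 7
|V_4V_1| = √((29)² + (0)²) = √841 = 29
Perimeter = 25 + 5 + 7 + 29 = 66.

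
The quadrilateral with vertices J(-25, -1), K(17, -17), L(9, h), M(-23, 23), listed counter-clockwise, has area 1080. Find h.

The doubled signed area Σ (x_i y_{i+1} − x_{i+1} y_i) is linear in h.
With h=0 it equals 1400; the coefficient of h is 40 (from the two edges through L).
So 40·h + 1400 = 2·1080 = 2160 ⇒ h = 19.

19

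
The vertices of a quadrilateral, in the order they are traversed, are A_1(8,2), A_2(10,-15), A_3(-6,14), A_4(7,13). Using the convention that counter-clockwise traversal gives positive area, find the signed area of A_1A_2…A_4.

Apply the shoelace formula: 2A = Σ (x_i·y_{i+1} − x_{i+1}·y_i), indices taken mod 4.
Σ = (-140) + (50) + (-176) + (-90) = -356
Signed area = Σ/2 = -178 (negative ⇒ clockwise traversal).

-178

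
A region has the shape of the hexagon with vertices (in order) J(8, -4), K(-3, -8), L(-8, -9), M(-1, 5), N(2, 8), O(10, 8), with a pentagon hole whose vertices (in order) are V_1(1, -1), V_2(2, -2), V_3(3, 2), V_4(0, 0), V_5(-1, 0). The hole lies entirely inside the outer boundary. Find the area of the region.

168.5

Outer boundary:
Apply the shoelace formula: 2A = Σ (x_i·y_{i+1} − x_{i+1}·y_i), indices taken mod 6.
J→K: (8)(-8) − (-3)(-4) = -76
K→L: (-3)(-9) − (-8)(-8) = -37
L→M: (-8)(5) − (-1)(-9) = -49
M→N: (-1)(8) − (2)(5) = -18
N→O: (2)(8) − (10)(8) = -64
O→J: (10)(-4) − (8)(8) = -104
Σ = -348
Area = |Σ|/2 = 174.
Hole:
Apply Gauss's area formula: 2A = Σ (x_i·y_{i+1} − x_{i+1}·y_i), indices taken mod 5.
Σ = (0) + (10) + (0) + (0) + (1) = 11
Area = |Σ|/2 = 5.5.
Net area = 174 − 5.5 = 168.5.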